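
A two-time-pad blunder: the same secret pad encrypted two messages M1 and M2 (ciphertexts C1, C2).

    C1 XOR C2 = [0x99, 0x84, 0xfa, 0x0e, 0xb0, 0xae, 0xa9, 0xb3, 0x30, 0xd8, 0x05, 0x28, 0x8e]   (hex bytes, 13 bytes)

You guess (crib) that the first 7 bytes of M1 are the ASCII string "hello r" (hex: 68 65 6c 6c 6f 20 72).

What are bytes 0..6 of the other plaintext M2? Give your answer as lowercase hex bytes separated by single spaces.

Since C1 ⊕ C2 = M1 ⊕ M2, XORing with the guessed M1 bytes yields the corresponding M2 bytes: M2 = (C1 ⊕ C2) ⊕ M1.
99 xor 68 = f1
84 xor 65 = e1
fa xor 6c = 96
0e xor 6c = 62
b0 xor 6f = df
ae xor 20 = 8e
a9 xor 72 = db

f1 e1 96 62 df 8e db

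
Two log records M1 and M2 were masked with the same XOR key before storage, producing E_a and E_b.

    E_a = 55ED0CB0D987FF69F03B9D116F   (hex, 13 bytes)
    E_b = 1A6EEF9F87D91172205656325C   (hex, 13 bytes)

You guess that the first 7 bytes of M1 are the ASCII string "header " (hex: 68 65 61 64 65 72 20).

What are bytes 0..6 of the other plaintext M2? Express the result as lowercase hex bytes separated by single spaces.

First, E_a ⊕ E_b = (M1 ⊕ K) ⊕ (M2 ⊕ K) = M1 ⊕ M2, so the key drops out. Then M2 = (M1 ⊕ M2) ⊕ M1 over the first 7 bytes.
byte 0: (55 XOR 1a) XOR 68 = 4f XOR 68 = 27
byte 1: (ed XOR 6e) XOR 65 = 83 XOR 65 = e6
byte 2: (0c XOR ef) XOR 61 = e3 XOR 61 = 82
byte 3: (b0 XOR 9f) XOR 64 = 2f XOR 64 = 4b
byte 4: (d9 XOR 87) XOR 65 = 5e XOR 65 = 3b
byte 5: (87 XOR d9) XOR 72 = 5e XOR 72 = 2c
byte 6: (ff XOR 11) XOR 20 = ee XOR 20 = ce

27 e6 82 4b 3b 2c ce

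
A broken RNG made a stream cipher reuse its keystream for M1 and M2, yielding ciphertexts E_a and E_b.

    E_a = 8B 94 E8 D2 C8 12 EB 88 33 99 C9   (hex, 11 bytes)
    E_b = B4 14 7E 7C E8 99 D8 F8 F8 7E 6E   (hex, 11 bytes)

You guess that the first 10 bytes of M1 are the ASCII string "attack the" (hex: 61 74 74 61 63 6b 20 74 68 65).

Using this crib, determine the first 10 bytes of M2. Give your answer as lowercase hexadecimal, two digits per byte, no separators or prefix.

5ef4e2cf43e01304a382

First, E_a ⊕ E_b = (M1 ⊕ K) ⊕ (M2 ⊕ K) = M1 ⊕ M2, so the key drops out. Then M2 = (M1 ⊕ M2) ⊕ M1 over the first 10 bytes.
byte 0: (8b ^ b4) ^ 61 = 3f ^ 61 = 5e
byte 1: (94 ^ 14) ^ 74 = 80 ^ 74 = f4
byte 2: (e8 ^ 7e) ^ 74 = 96 ^ 74 = e2
byte 3: (d2 ^ 7c) ^ 61 = ae ^ 61 = cf
byte 4: (c8 ^ e8) ^ 63 = 20 ^ 63 = 43
byte 5: (12 ^ 99) ^ 6b = 8b ^ 6b = e0
byte 6: (eb ^ d8) ^ 20 = 33 ^ 20 = 13
byte 7: (88 ^ f8) ^ 74 = 70 ^ 74 = 04
byte 8: (33 ^ f8) ^ 68 = cb ^ 68 = a3
byte 9: (99 ^ 7e) ^ 65 = e7 ^ 65 = 82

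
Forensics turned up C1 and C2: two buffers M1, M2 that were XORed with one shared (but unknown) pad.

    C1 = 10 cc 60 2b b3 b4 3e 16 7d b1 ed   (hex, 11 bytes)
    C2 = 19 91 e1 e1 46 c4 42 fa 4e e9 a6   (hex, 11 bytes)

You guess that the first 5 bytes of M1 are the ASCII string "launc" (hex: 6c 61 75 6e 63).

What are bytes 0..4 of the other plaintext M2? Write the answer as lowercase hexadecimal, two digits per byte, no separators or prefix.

First, C1 ⊕ C2 = (M1 ⊕ K) ⊕ (M2 ⊕ K) = M1 ⊕ M2, so the key drops out. Then M2 = (M1 ⊕ M2) ⊕ M1 over the first 5 bytes.
byte 0: (10 XOR 19) XOR 6c = 09 XOR 6c = 65
byte 1: (cc XOR 91) XOR 61 = 5d XOR 61 = 3c
byte 2: (60 XOR e1) XOR 75 = 81 XOR 75 = f4
byte 3: (2b XOR e1) XOR 6e = ca XOR 6e = a4
byte 4: (b3 XOR 46) XOR 63 = f5 XOR 63 = 96

653cf4a496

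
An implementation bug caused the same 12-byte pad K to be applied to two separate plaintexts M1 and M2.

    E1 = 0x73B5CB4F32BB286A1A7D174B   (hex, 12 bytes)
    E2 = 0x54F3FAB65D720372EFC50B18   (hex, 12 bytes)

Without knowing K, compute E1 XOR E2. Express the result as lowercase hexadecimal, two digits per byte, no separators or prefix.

274631f96fc92b18f5b81c53

E1 ⊕ E2 = (M1 ⊕ K) ⊕ (M2 ⊕ K) = M1 ⊕ M2 — the shared key cancels under XOR.
byte 0: 73 ^ 54 = 27
byte 1: b5 ^ f3 = 46
byte 2: cb ^ fa = 31
byte 3: 4f ^ b6 = f9
byte 4: 32 ^ 5d = 6f
byte 5: bb ^ 72 = c9
byte 6: 28 ^ 03 = 2b
byte 7: 6a ^ 72 = 18
byte 8: 1a ^ ef = f5
byte 9: 7d ^ c5 = b8
byte 10: 17 ^ 0b = 1c
byte 11: 4b ^ 18 = 53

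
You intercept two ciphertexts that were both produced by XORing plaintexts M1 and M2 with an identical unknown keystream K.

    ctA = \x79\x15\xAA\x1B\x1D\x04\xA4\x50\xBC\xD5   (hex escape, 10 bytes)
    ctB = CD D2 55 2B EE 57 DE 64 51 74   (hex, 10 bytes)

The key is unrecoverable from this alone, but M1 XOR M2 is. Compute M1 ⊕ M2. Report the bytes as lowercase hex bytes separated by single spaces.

ctA ⊕ ctB = (M1 ⊕ K) ⊕ (M2 ⊕ K) = M1 ⊕ M2 — the shared key cancels under XOR.
79 xor cd = b4
15 xor d2 = c7
aa xor 55 = ff
1b xor 2b = 30
1d xor ee = f3
04 xor 57 = 53
a4 xor de = 7a
50 xor 64 = 34
bc xor 51 = ed
d5 xor 74 = a1

b4 c7 ff 30 f3 53 7a 34 ed a1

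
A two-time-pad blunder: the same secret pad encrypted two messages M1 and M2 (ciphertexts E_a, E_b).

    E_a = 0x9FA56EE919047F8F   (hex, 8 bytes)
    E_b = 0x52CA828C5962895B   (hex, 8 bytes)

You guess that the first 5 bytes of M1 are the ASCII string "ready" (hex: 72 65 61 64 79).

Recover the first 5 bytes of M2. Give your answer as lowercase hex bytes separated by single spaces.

First, E_a ⊕ E_b = (M1 ⊕ K) ⊕ (M2 ⊕ K) = M1 ⊕ M2, so the key drops out. Then M2 = (M1 ⊕ M2) ⊕ M1 over the first 5 bytes.
byte 0: (9f XOR 52) XOR 72 = cd XOR 72 = bf
byte 1: (a5 XOR ca) XOR 65 = 6f XOR 65 = 0a
byte 2: (6e XOR 82) XOR 61 = ec XOR 61 = 8d
byte 3: (e9 XOR 8c) XOR 64 = 65 XOR 64 = 01
byte 4: (19 XOR 59) XOR 79 = 40 XOR 79 = 39

bf 0a 8d 01 39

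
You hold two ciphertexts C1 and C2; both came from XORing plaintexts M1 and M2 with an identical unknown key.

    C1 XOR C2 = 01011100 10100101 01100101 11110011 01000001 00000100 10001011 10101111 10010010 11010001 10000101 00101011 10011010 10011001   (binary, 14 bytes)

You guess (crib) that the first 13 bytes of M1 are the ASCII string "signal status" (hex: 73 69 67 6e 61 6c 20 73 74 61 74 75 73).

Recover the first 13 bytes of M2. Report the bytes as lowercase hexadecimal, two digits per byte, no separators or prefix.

2fcc029d2068abdce6b0f15ee9

Since C1 ⊕ C2 = M1 ⊕ M2, XORing with the guessed M1 bytes yields the corresponding M2 bytes: M2 = (C1 ⊕ C2) ⊕ M1.
5c xor 73 = 2f
a5 xor 69 = cc
65 xor 67 = 02
f3 xor 6e = 9d
41 xor 61 = 20
04 xor 6c = 68
8b xor 20 = ab
af xor 73 = dc
92 xor 74 = e6
d1 xor 61 = b0
85 xor 74 = f1
2b xor 75 = 5e
9a xor 73 = e9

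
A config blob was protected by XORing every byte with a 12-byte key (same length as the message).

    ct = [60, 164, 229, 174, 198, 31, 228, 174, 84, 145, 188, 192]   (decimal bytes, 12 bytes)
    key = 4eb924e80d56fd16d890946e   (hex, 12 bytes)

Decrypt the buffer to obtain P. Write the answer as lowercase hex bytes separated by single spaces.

byte 0: 3c XOR 4e = 72
byte 1: a4 XOR b9 = 1d
byte 2: e5 XOR 24 = c1
byte 3: ae XOR e8 = 46
byte 4: c6 XOR 0d = cb
byte 5: 1f XOR 56 = 49
byte 6: e4 XOR fd = 19
byte 7: ae XOR 16 = b8
byte 8: 54 XOR d8 = 8c
byte 9: 91 XOR 90 = 01
byte 10: bc XOR 94 = 28
byte 11: c0 XOR 6e = ae

72 1d c1 46 cb 49 19 b8 8c 01 28 ae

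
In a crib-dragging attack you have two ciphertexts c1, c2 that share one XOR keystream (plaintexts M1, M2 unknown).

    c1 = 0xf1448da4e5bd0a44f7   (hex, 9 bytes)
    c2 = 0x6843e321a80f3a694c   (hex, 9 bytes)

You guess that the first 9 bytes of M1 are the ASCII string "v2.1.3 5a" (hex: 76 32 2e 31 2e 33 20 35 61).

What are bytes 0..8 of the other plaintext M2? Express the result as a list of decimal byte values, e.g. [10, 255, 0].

[239, 53, 64, 180, 99, 129, 16, 24, 218]

First, c1 ⊕ c2 = (M1 ⊕ K) ⊕ (M2 ⊕ K) = M1 ⊕ M2, so the key drops out. Then M2 = (M1 ⊕ M2) ⊕ M1 over the first 9 bytes.
byte 0: (f1 XOR 68) XOR 76 = 99 XOR 76 = ef
byte 1: (44 XOR 43) XOR 32 = 07 XOR 32 = 35
byte 2: (8d XOR e3) XOR 2e = 6e XOR 2e = 40
byte 3: (a4 XOR 21) XOR 31 = 85 XOR 31 = b4
byte 4: (e5 XOR a8) XOR 2e = 4d XOR 2e = 63
byte 5: (bd XOR 0f) XOR 33 = b2 XOR 33 = 81
byte 6: (0a XOR 3a) XOR 20 = 30 XOR 20 = 10
byte 7: (44 XOR 69) XOR 35 = 2d XOR 35 = 18
byte 8: (f7 XOR 4c) XOR 61 = bb XOR 61 = da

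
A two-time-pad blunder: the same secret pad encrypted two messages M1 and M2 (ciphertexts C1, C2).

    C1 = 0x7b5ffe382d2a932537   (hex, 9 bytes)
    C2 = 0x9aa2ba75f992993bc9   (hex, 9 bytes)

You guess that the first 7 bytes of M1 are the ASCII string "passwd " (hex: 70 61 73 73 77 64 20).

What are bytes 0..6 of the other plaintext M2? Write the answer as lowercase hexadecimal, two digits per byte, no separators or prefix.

First, C1 ⊕ C2 = (M1 ⊕ K) ⊕ (M2 ⊕ K) = M1 ⊕ M2, so the key drops out. Then M2 = (M1 ⊕ M2) ⊕ M1 over the first 7 bytes.
byte 0: (7b XOR 9a) XOR 70 = e1 XOR 70 = 91
byte 1: (5f XOR a2) XOR 61 = fd XOR 61 = 9c
byte 2: (fe XOR ba) XOR 73 = 44 XOR 73 = 37
byte 3: (38 XOR 75) XOR 73 = 4d XOR 73 = 3e
byte 4: (2d XOR f9) XOR 77 = d4 XOR 77 = a3
byte 5: (2a XOR 92) XOR 64 = b8 XOR 64 = dc
byte 6: (93 XOR 99) XOR 20 = 0a XOR 20 = 2a

919c373ea3dc2a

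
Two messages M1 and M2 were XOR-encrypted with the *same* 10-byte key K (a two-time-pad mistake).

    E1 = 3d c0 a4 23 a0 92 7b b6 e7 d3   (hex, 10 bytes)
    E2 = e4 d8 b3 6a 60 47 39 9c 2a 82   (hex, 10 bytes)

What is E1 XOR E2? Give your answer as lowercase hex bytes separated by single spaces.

E1 ⊕ E2 = (M1 ⊕ K) ⊕ (M2 ⊕ K) = M1 ⊕ M2 — the shared key cancels under XOR.
byte 0: 00111101 ⊕ 11100100 = 11011001
byte 1: 11000000 ⊕ 11011000 = 00011000
byte 2: 10100100 ⊕ 10110011 = 00010111
byte 3: 00100011 ⊕ 01101010 = 01001001
byte 4: 10100000 ⊕ 01100000 = 11000000
byte 5: 10010010 ⊕ 01000111 = 11010101
byte 6: 01111011 ⊕ 00111001 = 01000010
byte 7: 10110110 ⊕ 10011100 = 00101010
byte 8: 11100111 ⊕ 00101010 = 11001101
byte 9: 11010011 ⊕ 10000010 = 01010001

d9 18 17 49 c0 d5 42 2a cd 51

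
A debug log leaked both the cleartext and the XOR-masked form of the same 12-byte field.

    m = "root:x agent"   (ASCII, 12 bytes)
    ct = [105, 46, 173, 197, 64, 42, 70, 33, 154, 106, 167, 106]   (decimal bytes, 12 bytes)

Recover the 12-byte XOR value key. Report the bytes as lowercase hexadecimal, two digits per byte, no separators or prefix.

Since ct = m ⊕ key, XORing both sides with m gives key = m ⊕ ct.
byte 0: 01110010 ⊕ 01101001 = 00011011
byte 1: 01101111 ⊕ 00101110 = 01000001
byte 2: 01101111 ⊕ 10101101 = 11000010
byte 3: 01110100 ⊕ 11000101 = 10110001
byte 4: 00111010 ⊕ 01000000 = 01111010
byte 5: 01111000 ⊕ 00101010 = 01010010
byte 6: 00100000 ⊕ 01000110 = 01100110
byte 7: 01100001 ⊕ 00100001 = 01000000
byte 8: 01100111 ⊕ 10011010 = 11111101
byte 9: 01100101 ⊕ 01101010 = 00001111
byte 10: 01101110 ⊕ 10100111 = 11001001
byte 11: 01110100 ⊕ 01101010 = 00011110

1b41c2b17a526640fd0fc91e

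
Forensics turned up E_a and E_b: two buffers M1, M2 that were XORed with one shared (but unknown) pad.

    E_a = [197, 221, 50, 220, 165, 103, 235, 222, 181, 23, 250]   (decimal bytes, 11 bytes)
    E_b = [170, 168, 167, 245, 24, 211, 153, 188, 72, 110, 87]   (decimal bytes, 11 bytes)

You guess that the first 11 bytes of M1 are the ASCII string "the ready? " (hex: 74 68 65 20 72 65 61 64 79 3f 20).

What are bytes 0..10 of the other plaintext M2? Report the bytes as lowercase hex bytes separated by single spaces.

First, E_a ⊕ E_b = (M1 ⊕ K) ⊕ (M2 ⊕ K) = M1 ⊕ M2, so the key drops out. Then M2 = (M1 ⊕ M2) ⊕ M1 over the first 11 bytes.
byte 0: (c5 XOR aa) XOR 74 = 6f XOR 74 = 1b
byte 1: (dd XOR a8) XOR 68 = 75 XOR 68 = 1d
byte 2: (32 XOR a7) XOR 65 = 95 XOR 65 = f0
byte 3: (dc XOR f5) XOR 20 = 29 XOR 20 = 09
byte 4: (a5 XOR 18) XOR 72 = bd XOR 72 = cf
byte 5: (67 XOR d3) XOR 65 = b4 XOR 65 = d1
byte 6: (eb XOR 99) XOR 61 = 72 XOR 61 = 13
byte 7: (de XOR bc) XOR 64 = 62 XOR 64 = 06
byte 8: (b5 XOR 48) XOR 79 = fd XOR 79 = 84
byte 9: (17 XOR 6e) XOR 3f = 79 XOR 3f = 46
byte 10: (fa XOR 57) XOR 20 = ad XOR 20 = 8d

1b 1d f0 09 cf d1 13 06 84 46 8d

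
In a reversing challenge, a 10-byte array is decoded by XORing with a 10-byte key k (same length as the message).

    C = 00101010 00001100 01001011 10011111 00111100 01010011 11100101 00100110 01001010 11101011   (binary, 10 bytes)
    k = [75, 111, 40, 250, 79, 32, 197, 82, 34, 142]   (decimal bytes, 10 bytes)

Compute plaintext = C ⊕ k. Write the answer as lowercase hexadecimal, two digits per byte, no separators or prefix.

2a XOR 4b = 61
0c XOR 6f = 63
4b XOR 28 = 63
9f XOR fa = 65
3c XOR 4f = 73
53 XOR 20 = 73
e5 XOR c5 = 20
26 XOR 52 = 74
4a XOR 22 = 68
eb XOR 8e = 65

61636365737320746865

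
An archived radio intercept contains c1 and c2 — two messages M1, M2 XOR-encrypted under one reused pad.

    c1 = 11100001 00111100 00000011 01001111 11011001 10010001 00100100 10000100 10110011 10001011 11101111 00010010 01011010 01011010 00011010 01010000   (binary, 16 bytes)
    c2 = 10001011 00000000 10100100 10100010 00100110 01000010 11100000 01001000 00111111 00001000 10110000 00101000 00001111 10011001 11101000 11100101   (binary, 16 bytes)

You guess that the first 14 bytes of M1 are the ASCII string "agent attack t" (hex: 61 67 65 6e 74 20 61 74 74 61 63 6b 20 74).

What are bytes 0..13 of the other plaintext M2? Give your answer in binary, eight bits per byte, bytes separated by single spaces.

00001011 01011011 11000010 10000011 10001011 11110011 10100101 10111000 11111000 11100010 00111100 01010001 01110101 10110111

First, c1 ⊕ c2 = (M1 ⊕ K) ⊕ (M2 ⊕ K) = M1 ⊕ M2, so the key drops out. Then M2 = (M1 ⊕ M2) ⊕ M1 over the first 14 bytes.
byte 0: (e1 ⊕ 8b) ⊕ 61 = 6a ⊕ 61 = 0b
byte 1: (3c ⊕ 00) ⊕ 67 = 3c ⊕ 67 = 5b
byte 2: (03 ⊕ a4) ⊕ 65 = a7 ⊕ 65 = c2
byte 3: (4f ⊕ a2) ⊕ 6e = ed ⊕ 6e = 83
byte 4: (d9 ⊕ 26) ⊕ 74 = ff ⊕ 74 = 8b
byte 5: (91 ⊕ 42) ⊕ 20 = d3 ⊕ 20 = f3
byte 6: (24 ⊕ e0) ⊕ 61 = c4 ⊕ 61 = a5
byte 7: (84 ⊕ 48) ⊕ 74 = cc ⊕ 74 = b8
byte 8: (b3 ⊕ 3f) ⊕ 74 = 8c ⊕ 74 = f8
byte 9: (8b ⊕ 08) ⊕ 61 = 83 ⊕ 61 = e2
byte 10: (ef ⊕ b0) ⊕ 63 = 5f ⊕ 63 = 3c
byte 11: (12 ⊕ 28) ⊕ 6b = 3a ⊕ 6b = 51
byte 12: (5a ⊕ 0f) ⊕ 20 = 55 ⊕ 20 = 75
byte 13: (5a ⊕ 99) ⊕ 74 = c3 ⊕ 74 = b7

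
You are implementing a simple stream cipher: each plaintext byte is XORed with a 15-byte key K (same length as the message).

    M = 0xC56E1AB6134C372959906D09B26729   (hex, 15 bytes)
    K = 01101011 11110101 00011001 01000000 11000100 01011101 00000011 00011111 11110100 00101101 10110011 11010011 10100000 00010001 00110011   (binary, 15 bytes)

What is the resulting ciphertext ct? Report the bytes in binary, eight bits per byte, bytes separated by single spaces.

XOR is its own inverse, so applying the key byte-wise gives the result directly.
byte 0: 197 XOR 107 = 174
byte 1: 110 XOR 245 = 155
byte 2:  26 XOR  25 =   3
byte 3: 182 XOR  64 = 246
byte 4:  19 XOR 196 = 215
byte 5:  76 XOR  93 =  17
byte 6:  55 XOR   3 =  52
byte 7:  41 XOR  31 =  54
byte 8:  89 XOR 244 = 173
byte 9: 144 XOR  45 = 189
byte 10: 109 XOR 179 = 222
byte 11:   9 XOR 211 = 218
byte 12: 178 XOR 160 =  18
byte 13: 103 XOR  17 = 118
byte 14:  41 XOR  51 =  26

10101110 10011011 00000011 11110110 11010111 00010001 00110100 00110110 10101101 10111101 11011110 11011010 00010010 01110110 00011010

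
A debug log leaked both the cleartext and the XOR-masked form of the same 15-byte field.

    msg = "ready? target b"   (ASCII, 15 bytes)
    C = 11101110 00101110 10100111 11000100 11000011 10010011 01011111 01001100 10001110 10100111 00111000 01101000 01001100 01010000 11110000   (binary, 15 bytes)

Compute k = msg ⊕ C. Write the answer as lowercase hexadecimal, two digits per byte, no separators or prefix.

Since C = msg ⊕ k, XORing both sides with msg gives k = msg ⊕ C.
72 ⊕ ee = 9c
65 ⊕ 2e = 4b
61 ⊕ a7 = c6
64 ⊕ c4 = a0
79 ⊕ c3 = ba
3f ⊕ 93 = ac
20 ⊕ 5f = 7f
74 ⊕ 4c = 38
61 ⊕ 8e = ef
72 ⊕ a7 = d5
67 ⊕ 38 = 5f
65 ⊕ 68 = 0d
74 ⊕ 4c = 38
20 ⊕ 50 = 70
62 ⊕ f0 = 92

9c4bc6a0baac7f38efd55f0d387092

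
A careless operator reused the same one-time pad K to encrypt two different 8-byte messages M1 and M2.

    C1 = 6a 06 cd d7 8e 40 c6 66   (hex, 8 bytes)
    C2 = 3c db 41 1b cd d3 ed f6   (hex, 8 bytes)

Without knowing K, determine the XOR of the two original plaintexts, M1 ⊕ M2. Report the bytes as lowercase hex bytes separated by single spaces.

56 dd 8c cc 43 93 2b 90

C1 ⊕ C2 = (M1 ⊕ K) ⊕ (M2 ⊕ K) = M1 ⊕ M2 — the shared key cancels under XOR.
byte 0: 106 ⊕  60 =  86
byte 1:   6 ⊕ 219 = 221
byte 2: 205 ⊕  65 = 140
byte 3: 215 ⊕  27 = 204
byte 4: 142 ⊕ 205 =  67
byte 5:  64 ⊕ 211 = 147
byte 6: 198 ⊕ 237 =  43
byte 7: 102 ⊕ 246 = 144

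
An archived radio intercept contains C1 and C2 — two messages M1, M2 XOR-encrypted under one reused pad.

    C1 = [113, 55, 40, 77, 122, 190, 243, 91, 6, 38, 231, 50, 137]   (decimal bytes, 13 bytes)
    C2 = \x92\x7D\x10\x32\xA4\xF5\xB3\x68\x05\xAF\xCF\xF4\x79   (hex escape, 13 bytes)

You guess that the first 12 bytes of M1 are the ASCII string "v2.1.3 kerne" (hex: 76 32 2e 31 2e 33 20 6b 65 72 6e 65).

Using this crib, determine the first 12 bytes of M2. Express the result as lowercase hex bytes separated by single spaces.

First, C1 ⊕ C2 = (M1 ⊕ K) ⊕ (M2 ⊕ K) = M1 ⊕ M2, so the key drops out. Then M2 = (M1 ⊕ M2) ⊕ M1 over the first 12 bytes.
byte 0: (71 XOR 92) XOR 76 = e3 XOR 76 = 95
byte 1: (37 XOR 7d) XOR 32 = 4a XOR 32 = 78
byte 2: (28 XOR 10) XOR 2e = 38 XOR 2e = 16
byte 3: (4d XOR 32) XOR 31 = 7f XOR 31 = 4e
byte 4: (7a XOR a4) XOR 2e = de XOR 2e = f0
byte 5: (be XOR f5) XOR 33 = 4b XOR 33 = 78
byte 6: (f3 XOR b3) XOR 20 = 40 XOR 20 = 60
byte 7: (5b XOR 68) XOR 6b = 33 XOR 6b = 58
byte 8: (06 XOR 05) XOR 65 = 03 XOR 65 = 66
byte 9: (26 XOR af) XOR 72 = 89 XOR 72 = fb
byte 10: (e7 XOR cf) XOR 6e = 28 XOR 6e = 46
byte 11: (32 XOR f4) XOR 65 = c6 XOR 65 = a3

95 78 16 4e f0 78 60 58 66 fb 46 a3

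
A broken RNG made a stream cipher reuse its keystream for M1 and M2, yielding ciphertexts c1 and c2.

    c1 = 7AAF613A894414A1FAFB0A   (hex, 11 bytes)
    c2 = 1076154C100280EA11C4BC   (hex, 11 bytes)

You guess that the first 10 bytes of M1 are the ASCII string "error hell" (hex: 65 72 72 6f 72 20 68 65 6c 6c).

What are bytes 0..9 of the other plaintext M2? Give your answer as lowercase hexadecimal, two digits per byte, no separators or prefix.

0fab0619eb66fc2e8753

First, c1 ⊕ c2 = (M1 ⊕ K) ⊕ (M2 ⊕ K) = M1 ⊕ M2, so the key drops out. Then M2 = (M1 ⊕ M2) ⊕ M1 over the first 10 bytes.
byte 0: (7a ^ 10) ^ 65 = 6a ^ 65 = 0f
byte 1: (af ^ 76) ^ 72 = d9 ^ 72 = ab
byte 2: (61 ^ 15) ^ 72 = 74 ^ 72 = 06
byte 3: (3a ^ 4c) ^ 6f = 76 ^ 6f = 19
byte 4: (89 ^ 10) ^ 72 = 99 ^ 72 = eb
byte 5: (44 ^ 02) ^ 20 = 46 ^ 20 = 66
byte 6: (14 ^ 80) ^ 68 = 94 ^ 68 = fc
byte 7: (a1 ^ ea) ^ 65 = 4b ^ 65 = 2e
byte 8: (fa ^ 11) ^ 6c = eb ^ 6c = 87
byte 9: (fb ^ c4) ^ 6c = 3f ^ 6c = 53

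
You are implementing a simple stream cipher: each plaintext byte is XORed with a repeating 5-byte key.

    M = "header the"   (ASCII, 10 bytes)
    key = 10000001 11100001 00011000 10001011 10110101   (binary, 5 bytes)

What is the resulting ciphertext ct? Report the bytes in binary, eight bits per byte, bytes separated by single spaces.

The 5-byte key repeats, so the effective keystream is 81 e1 18 8b b5 81 e1 18 8b b5.
byte 0: 01101000 XOR 10000001 = 11101001
byte 1: 01100101 XOR 11100001 = 10000100
byte 2: 01100001 XOR 00011000 = 01111001
byte 3: 01100100 XOR 10001011 = 11101111
byte 4: 01100101 XOR 10110101 = 11010000
byte 5: 01110010 XOR 10000001 = 11110011
byte 6: 00100000 XOR 11100001 = 11000001
byte 7: 01110100 XOR 00011000 = 01101100
byte 8: 01101000 XOR 10001011 = 11100011
byte 9: 01100101 XOR 10110101 = 11010000

11101001 10000100 01111001 11101111 11010000 11110011 11000001 01101100 11100011 11010000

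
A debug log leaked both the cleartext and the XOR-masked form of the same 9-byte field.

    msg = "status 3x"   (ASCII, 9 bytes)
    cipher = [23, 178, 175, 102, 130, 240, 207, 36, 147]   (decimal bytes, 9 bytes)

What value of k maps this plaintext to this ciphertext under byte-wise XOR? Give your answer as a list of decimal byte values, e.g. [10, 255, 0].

Since cipher = msg ⊕ k, XORing both sides with msg gives k = msg ⊕ cipher.
73 ^ 17 = 64
74 ^ b2 = c6
61 ^ af = ce
74 ^ 66 = 12
75 ^ 82 = f7
73 ^ f0 = 83
20 ^ cf = ef
33 ^ 24 = 17
78 ^ 93 = eb

[100, 198, 206, 18, 247, 131, 239, 23, 235]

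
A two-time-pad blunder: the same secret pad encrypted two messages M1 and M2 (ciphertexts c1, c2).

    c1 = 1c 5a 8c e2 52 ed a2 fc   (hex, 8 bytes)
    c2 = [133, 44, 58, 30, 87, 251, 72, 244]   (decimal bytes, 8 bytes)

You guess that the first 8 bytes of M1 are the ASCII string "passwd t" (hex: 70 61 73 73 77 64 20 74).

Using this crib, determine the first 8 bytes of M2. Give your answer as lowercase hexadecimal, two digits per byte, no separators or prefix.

e917c58f7272ca7c

First, c1 ⊕ c2 = (M1 ⊕ K) ⊕ (M2 ⊕ K) = M1 ⊕ M2, so the key drops out. Then M2 = (M1 ⊕ M2) ⊕ M1 over the first 8 bytes.
byte 0: (1c ^ 85) ^ 70 = 99 ^ 70 = e9
byte 1: (5a ^ 2c) ^ 61 = 76 ^ 61 = 17
byte 2: (8c ^ 3a) ^ 73 = b6 ^ 73 = c5
byte 3: (e2 ^ 1e) ^ 73 = fc ^ 73 = 8f
byte 4: (52 ^ 57) ^ 77 = 05 ^ 77 = 72
byte 5: (ed ^ fb) ^ 64 = 16 ^ 64 = 72
byte 6: (a2 ^ 48) ^ 20 = ea ^ 20 = ca
byte 7: (fc ^ f4) ^ 74 = 08 ^ 74 = 7c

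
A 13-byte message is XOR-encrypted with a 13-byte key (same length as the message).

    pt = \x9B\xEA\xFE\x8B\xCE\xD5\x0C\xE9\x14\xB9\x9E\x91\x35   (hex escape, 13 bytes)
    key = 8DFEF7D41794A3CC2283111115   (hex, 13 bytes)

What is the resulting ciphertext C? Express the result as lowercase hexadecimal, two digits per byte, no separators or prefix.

9b ⊕ 8d = 16
ea ⊕ fe = 14
fe ⊕ f7 = 09
8b ⊕ d4 = 5f
ce ⊕ 17 = d9
d5 ⊕ 94 = 41
0c ⊕ a3 = af
e9 ⊕ cc = 25
14 ⊕ 22 = 36
b9 ⊕ 83 = 3a
9e ⊕ 11 = 8f
91 ⊕ 11 = 80
35 ⊕ 15 = 20

1614095fd941af25363a8f8020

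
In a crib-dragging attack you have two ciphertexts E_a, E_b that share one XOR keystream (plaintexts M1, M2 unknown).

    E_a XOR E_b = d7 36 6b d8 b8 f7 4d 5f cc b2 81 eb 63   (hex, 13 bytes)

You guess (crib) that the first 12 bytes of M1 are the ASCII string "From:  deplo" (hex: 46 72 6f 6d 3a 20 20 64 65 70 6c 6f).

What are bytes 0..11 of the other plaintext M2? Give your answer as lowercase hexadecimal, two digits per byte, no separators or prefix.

Since E_a ⊕ E_b = M1 ⊕ M2, XORing with the guessed M1 bytes yields the corresponding M2 bytes: M2 = (E_a ⊕ E_b) ⊕ M1.
215 xor  70 = 145
 54 xor 114 =  68
107 xor 111 =   4
216 xor 109 = 181
184 xor  58 = 130
247 xor  32 = 215
 77 xor  32 = 109
 95 xor 100 =  59
204 xor 101 = 169
178 xor 112 = 194
129 xor 108 = 237
235 xor 111 = 132

914404b582d76d3ba9c2ed84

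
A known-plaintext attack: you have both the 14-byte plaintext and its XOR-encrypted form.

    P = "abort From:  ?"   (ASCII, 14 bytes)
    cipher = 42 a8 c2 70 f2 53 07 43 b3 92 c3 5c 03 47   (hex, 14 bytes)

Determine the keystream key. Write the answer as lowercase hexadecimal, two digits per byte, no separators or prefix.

23caad0286734131dcfff97c2378

Since cipher = P ⊕ key, XORing both sides with P gives key = P ⊕ cipher.
61 XOR 42 = 23
62 XOR a8 = ca
6f XOR c2 = ad
72 XOR 70 = 02
74 XOR f2 = 86
20 XOR 53 = 73
46 XOR 07 = 41
72 XOR 43 = 31
6f XOR b3 = dc
6d XOR 92 = ff
3a XOR c3 = f9
20 XOR 5c = 7c
20 XOR 03 = 23
3f XOR 47 = 78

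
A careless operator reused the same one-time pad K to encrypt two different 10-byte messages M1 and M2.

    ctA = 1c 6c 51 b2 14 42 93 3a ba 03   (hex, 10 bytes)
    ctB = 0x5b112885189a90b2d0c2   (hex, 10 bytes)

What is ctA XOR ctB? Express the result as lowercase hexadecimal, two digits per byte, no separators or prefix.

477d79370cd803886ac1

ctA ⊕ ctB = (M1 ⊕ K) ⊕ (M2 ⊕ K) = M1 ⊕ M2 — the shared key cancels under XOR.
1c XOR 5b = 47
6c XOR 11 = 7d
51 XOR 28 = 79
b2 XOR 85 = 37
14 XOR 18 = 0c
42 XOR 9a = d8
93 XOR 90 = 03
3a XOR b2 = 88
ba XOR d0 = 6a
03 XOR c2 = c1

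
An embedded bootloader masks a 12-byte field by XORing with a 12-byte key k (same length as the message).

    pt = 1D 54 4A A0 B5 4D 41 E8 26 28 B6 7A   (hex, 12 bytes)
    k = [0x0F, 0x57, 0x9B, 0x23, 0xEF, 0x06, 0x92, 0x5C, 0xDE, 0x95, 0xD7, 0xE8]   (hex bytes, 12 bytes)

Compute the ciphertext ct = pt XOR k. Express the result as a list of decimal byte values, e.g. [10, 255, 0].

[18, 3, 209, 131, 90, 75, 211, 180, 248, 189, 97, 146]

byte 0:  29 xor  15 =  18
byte 1:  84 xor  87 =   3
byte 2:  74 xor 155 = 209
byte 3: 160 xor  35 = 131
byte 4: 181 xor 239 =  90
byte 5:  77 xor   6 =  75
byte 6:  65 xor 146 = 211
byte 7: 232 xor  92 = 180
byte 8:  38 xor 222 = 248
byte 9:  40 xor 149 = 189
byte 10: 182 xor 215 =  97
byte 11: 122 xor 232 = 146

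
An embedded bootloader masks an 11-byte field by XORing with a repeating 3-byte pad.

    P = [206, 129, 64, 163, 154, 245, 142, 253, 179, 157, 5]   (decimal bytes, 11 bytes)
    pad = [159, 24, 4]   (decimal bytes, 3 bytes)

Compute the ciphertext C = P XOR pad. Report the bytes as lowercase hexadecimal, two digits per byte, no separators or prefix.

The 3-byte key repeats, so the effective keystream is 9f 18 04 9f 18 04 9f 18 04 9f 18.
byte 0: ce xor 9f = 51
byte 1: 81 xor 18 = 99
byte 2: 40 xor 04 = 44
byte 3: a3 xor 9f = 3c
byte 4: 9a xor 18 = 82
byte 5: f5 xor 04 = f1
byte 6: 8e xor 9f = 11
byte 7: fd xor 18 = e5
byte 8: b3 xor 04 = b7
byte 9: 9d xor 9f = 02
byte 10: 05 xor 18 = 1d

5199443c82f111e5b7021d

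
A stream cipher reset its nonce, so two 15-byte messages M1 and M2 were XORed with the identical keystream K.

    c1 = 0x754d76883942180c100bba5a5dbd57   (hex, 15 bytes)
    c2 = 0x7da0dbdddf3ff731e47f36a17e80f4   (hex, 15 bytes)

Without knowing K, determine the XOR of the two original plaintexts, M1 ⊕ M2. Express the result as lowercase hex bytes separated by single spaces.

c1 ⊕ c2 = (M1 ⊕ K) ⊕ (M2 ⊕ K) = M1 ⊕ M2 — the shared key cancels under XOR.
117 ⊕ 125 =   8
 77 ⊕ 160 = 237
118 ⊕ 219 = 173
136 ⊕ 221 =  85
 57 ⊕ 223 = 230
 66 ⊕  63 = 125
 24 ⊕ 247 = 239
 12 ⊕  49 =  61
 16 ⊕ 228 = 244
 11 ⊕ 127 = 116
186 ⊕  54 = 140
 90 ⊕ 161 = 251
 93 ⊕ 126 =  35
189 ⊕ 128 =  61
 87 ⊕ 244 = 163

08 ed ad 55 e6 7d ef 3d f4 74 8c fb 23 3d a3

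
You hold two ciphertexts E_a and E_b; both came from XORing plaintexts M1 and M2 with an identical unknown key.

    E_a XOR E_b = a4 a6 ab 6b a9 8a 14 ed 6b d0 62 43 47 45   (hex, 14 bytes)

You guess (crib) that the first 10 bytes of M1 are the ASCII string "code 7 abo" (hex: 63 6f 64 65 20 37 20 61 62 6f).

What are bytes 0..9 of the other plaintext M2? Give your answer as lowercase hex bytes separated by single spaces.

c7 c9 cf 0e 89 bd 34 8c 09 bf

Since E_a ⊕ E_b = M1 ⊕ M2, XORing with the guessed M1 bytes yields the corresponding M2 bytes: M2 = (E_a ⊕ E_b) ⊕ M1.
byte 0: 164 ⊕  99 = 199
byte 1: 166 ⊕ 111 = 201
byte 2: 171 ⊕ 100 = 207
byte 3: 107 ⊕ 101 =  14
byte 4: 169 ⊕  32 = 137
byte 5: 138 ⊕  55 = 189
byte 6:  20 ⊕  32 =  52
byte 7: 237 ⊕  97 = 140
byte 8: 107 ⊕  98 =   9
byte 9: 208 ⊕ 111 = 191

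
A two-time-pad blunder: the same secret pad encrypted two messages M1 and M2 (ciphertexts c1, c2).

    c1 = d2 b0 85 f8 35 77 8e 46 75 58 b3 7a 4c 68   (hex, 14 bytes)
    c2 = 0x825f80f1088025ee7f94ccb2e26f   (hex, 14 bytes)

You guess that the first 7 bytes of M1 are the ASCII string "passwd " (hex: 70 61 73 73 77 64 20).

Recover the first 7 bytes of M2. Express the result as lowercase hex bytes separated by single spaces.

First, c1 ⊕ c2 = (M1 ⊕ K) ⊕ (M2 ⊕ K) = M1 ⊕ M2, so the key drops out. Then M2 = (M1 ⊕ M2) ⊕ M1 over the first 7 bytes.
byte 0: (d2 ⊕ 82) ⊕ 70 = 50 ⊕ 70 = 20
byte 1: (b0 ⊕ 5f) ⊕ 61 = ef ⊕ 61 = 8e
byte 2: (85 ⊕ 80) ⊕ 73 = 05 ⊕ 73 = 76
byte 3: (f8 ⊕ f1) ⊕ 73 = 09 ⊕ 73 = 7a
byte 4: (35 ⊕ 08) ⊕ 77 = 3d ⊕ 77 = 4a
byte 5: (77 ⊕ 80) ⊕ 64 = f7 ⊕ 64 = 93
byte 6: (8e ⊕ 25) ⊕ 20 = ab ⊕ 20 = 8b

20 8e 76 7a 4a 93 8b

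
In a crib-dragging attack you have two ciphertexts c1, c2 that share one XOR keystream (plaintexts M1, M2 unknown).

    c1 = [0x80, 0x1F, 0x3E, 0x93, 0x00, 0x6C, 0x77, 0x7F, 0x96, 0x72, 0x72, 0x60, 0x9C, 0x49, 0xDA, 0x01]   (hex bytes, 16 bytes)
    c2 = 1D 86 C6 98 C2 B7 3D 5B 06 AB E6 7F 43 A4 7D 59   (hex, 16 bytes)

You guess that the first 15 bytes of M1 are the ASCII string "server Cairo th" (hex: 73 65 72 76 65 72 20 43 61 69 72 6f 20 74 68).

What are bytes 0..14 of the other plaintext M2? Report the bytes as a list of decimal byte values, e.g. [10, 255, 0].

First, c1 ⊕ c2 = (M1 ⊕ K) ⊕ (M2 ⊕ K) = M1 ⊕ M2, so the key drops out. Then M2 = (M1 ⊕ M2) ⊕ M1 over the first 15 bytes.
byte 0: (80 XOR 1d) XOR 73 = 9d XOR 73 = ee
byte 1: (1f XOR 86) XOR 65 = 99 XOR 65 = fc
byte 2: (3e XOR c6) XOR 72 = f8 XOR 72 = 8a
byte 3: (93 XOR 98) XOR 76 = 0b XOR 76 = 7d
byte 4: (00 XOR c2) XOR 65 = c2 XOR 65 = a7
byte 5: (6c XOR b7) XOR 72 = db XOR 72 = a9
byte 6: (77 XOR 3d) XOR 20 = 4a XOR 20 = 6a
byte 7: (7f XOR 5b) XOR 43 = 24 XOR 43 = 67
byte 8: (96 XOR 06) XOR 61 = 90 XOR 61 = f1
byte 9: (72 XOR ab) XOR 69 = d9 XOR 69 = b0
byte 10: (72 XOR e6) XOR 72 = 94 XOR 72 = e6
byte 11: (60 XOR 7f) XOR 6f = 1f XOR 6f = 70
byte 12: (9c XOR 43) XOR 20 = df XOR 20 = ff
byte 13: (49 XOR a4) XOR 74 = ed XOR 74 = 99
byte 14: (da XOR 7d) XOR 68 = a7 XOR 68 = cf

[238, 252, 138, 125, 167, 169, 106, 103, 241, 176, 230, 112, 255, 153, 207]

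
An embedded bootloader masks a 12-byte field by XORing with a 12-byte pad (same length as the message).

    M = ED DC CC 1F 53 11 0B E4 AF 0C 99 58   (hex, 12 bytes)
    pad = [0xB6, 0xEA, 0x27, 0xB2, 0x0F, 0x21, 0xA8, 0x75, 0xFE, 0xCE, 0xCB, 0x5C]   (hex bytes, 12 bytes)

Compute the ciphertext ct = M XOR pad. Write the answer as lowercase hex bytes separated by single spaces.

5b 36 eb ad 5c 30 a3 91 51 c2 52 04

XOR is its own inverse, so applying the key byte-wise gives the result directly.
237 ^ 182 =  91
220 ^ 234 =  54
204 ^  39 = 235
 31 ^ 178 = 173
 83 ^  15 =  92
 17 ^  33 =  48
 11 ^ 168 = 163
228 ^ 117 = 145
175 ^ 254 =  81
 12 ^ 206 = 194
153 ^ 203 =  82
 88 ^  92 =   4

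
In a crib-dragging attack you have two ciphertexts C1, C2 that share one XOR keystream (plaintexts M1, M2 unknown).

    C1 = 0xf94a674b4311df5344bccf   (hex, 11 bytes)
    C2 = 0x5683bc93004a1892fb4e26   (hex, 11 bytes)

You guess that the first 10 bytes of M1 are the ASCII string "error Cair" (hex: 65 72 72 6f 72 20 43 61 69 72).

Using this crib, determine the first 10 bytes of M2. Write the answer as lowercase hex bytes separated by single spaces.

First, C1 ⊕ C2 = (M1 ⊕ K) ⊕ (M2 ⊕ K) = M1 ⊕ M2, so the key drops out. Then M2 = (M1 ⊕ M2) ⊕ M1 over the first 10 bytes.
byte 0: (f9 ^ 56) ^ 65 = af ^ 65 = ca
byte 1: (4a ^ 83) ^ 72 = c9 ^ 72 = bb
byte 2: (67 ^ bc) ^ 72 = db ^ 72 = a9
byte 3: (4b ^ 93) ^ 6f = d8 ^ 6f = b7
byte 4: (43 ^ 00) ^ 72 = 43 ^ 72 = 31
byte 5: (11 ^ 4a) ^ 20 = 5b ^ 20 = 7b
byte 6: (df ^ 18) ^ 43 = c7 ^ 43 = 84
byte 7: (53 ^ 92) ^ 61 = c1 ^ 61 = a0
byte 8: (44 ^ fb) ^ 69 = bf ^ 69 = d6
byte 9: (bc ^ 4e) ^ 72 = f2 ^ 72 = 80

ca bb a9 b7 31 7b 84 a0 d6 80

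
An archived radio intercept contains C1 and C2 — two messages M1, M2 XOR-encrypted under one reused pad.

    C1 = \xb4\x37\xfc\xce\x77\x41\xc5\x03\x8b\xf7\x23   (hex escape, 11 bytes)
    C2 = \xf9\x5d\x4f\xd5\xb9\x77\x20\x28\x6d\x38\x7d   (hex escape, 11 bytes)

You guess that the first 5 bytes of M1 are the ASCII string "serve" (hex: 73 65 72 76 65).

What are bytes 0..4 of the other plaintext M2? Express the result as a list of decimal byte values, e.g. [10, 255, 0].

[62, 15, 193, 109, 171]

First, C1 ⊕ C2 = (M1 ⊕ K) ⊕ (M2 ⊕ K) = M1 ⊕ M2, so the key drops out. Then M2 = (M1 ⊕ M2) ⊕ M1 over the first 5 bytes.
byte 0: (b4 xor f9) xor 73 = 4d xor 73 = 3e
byte 1: (37 xor 5d) xor 65 = 6a xor 65 = 0f
byte 2: (fc xor 4f) xor 72 = b3 xor 72 = c1
byte 3: (ce xor d5) xor 76 = 1b xor 76 = 6d
byte 4: (77 xor b9) xor 65 = ce xor 65 = ab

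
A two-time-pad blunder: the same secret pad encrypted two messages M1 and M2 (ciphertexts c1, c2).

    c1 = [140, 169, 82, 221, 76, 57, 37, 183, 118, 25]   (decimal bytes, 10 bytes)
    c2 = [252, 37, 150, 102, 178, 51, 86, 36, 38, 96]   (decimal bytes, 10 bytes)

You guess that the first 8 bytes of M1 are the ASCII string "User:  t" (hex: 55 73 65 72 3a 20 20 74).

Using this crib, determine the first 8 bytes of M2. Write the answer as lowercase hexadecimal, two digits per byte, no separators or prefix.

First, c1 ⊕ c2 = (M1 ⊕ K) ⊕ (M2 ⊕ K) = M1 ⊕ M2, so the key drops out. Then M2 = (M1 ⊕ M2) ⊕ M1 over the first 8 bytes.
byte 0: (8c ⊕ fc) ⊕ 55 = 70 ⊕ 55 = 25
byte 1: (a9 ⊕ 25) ⊕ 73 = 8c ⊕ 73 = ff
byte 2: (52 ⊕ 96) ⊕ 65 = c4 ⊕ 65 = a1
byte 3: (dd ⊕ 66) ⊕ 72 = bb ⊕ 72 = c9
byte 4: (4c ⊕ b2) ⊕ 3a = fe ⊕ 3a = c4
byte 5: (39 ⊕ 33) ⊕ 20 = 0a ⊕ 20 = 2a
byte 6: (25 ⊕ 56) ⊕ 20 = 73 ⊕ 20 = 53
byte 7: (b7 ⊕ 24) ⊕ 74 = 93 ⊕ 74 = e7

25ffa1c9c42a53e7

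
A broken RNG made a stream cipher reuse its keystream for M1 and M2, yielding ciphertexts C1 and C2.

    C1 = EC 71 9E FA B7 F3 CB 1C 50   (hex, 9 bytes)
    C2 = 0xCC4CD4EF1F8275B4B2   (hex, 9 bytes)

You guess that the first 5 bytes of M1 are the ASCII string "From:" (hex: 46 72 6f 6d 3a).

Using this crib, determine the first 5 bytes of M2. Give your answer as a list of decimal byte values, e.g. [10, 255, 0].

[102, 79, 37, 120, 146]

First, C1 ⊕ C2 = (M1 ⊕ K) ⊕ (M2 ⊕ K) = M1 ⊕ M2, so the key drops out. Then M2 = (M1 ⊕ M2) ⊕ M1 over the first 5 bytes.
byte 0: (ec ^ cc) ^ 46 = 20 ^ 46 = 66
byte 1: (71 ^ 4c) ^ 72 = 3d ^ 72 = 4f
byte 2: (9e ^ d4) ^ 6f = 4a ^ 6f = 25
byte 3: (fa ^ ef) ^ 6d = 15 ^ 6d = 78
byte 4: (b7 ^ 1f) ^ 3a = a8 ^ 3a = 92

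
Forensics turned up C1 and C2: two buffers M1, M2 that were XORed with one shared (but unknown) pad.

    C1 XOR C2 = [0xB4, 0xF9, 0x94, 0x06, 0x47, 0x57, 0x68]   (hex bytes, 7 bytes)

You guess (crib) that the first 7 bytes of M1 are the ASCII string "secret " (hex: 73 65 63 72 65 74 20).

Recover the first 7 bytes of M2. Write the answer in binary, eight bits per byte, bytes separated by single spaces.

Since C1 ⊕ C2 = M1 ⊕ M2, XORing with the guessed M1 bytes yields the corresponding M2 bytes: M2 = (C1 ⊕ C2) ⊕ M1.
byte 0: b4 ^ 73 = c7
byte 1: f9 ^ 65 = 9c
byte 2: 94 ^ 63 = f7
byte 3: 06 ^ 72 = 74
byte 4: 47 ^ 65 = 22
byte 5: 57 ^ 74 = 23
byte 6: 68 ^ 20 = 48

11000111 10011100 11110111 01110100 00100010 00100011 01001000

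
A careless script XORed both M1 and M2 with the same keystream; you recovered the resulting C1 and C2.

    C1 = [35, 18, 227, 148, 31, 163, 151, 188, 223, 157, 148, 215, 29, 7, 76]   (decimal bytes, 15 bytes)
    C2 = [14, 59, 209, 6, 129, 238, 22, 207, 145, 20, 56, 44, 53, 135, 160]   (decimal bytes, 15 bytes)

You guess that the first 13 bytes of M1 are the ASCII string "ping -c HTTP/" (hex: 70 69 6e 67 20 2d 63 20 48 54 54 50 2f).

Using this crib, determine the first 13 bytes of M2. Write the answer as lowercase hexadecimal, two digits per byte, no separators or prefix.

First, C1 ⊕ C2 = (M1 ⊕ K) ⊕ (M2 ⊕ K) = M1 ⊕ M2, so the key drops out. Then M2 = (M1 ⊕ M2) ⊕ M1 over the first 13 bytes.
byte 0: (23 ⊕ 0e) ⊕ 70 = 2d ⊕ 70 = 5d
byte 1: (12 ⊕ 3b) ⊕ 69 = 29 ⊕ 69 = 40
byte 2: (e3 ⊕ d1) ⊕ 6e = 32 ⊕ 6e = 5c
byte 3: (94 ⊕ 06) ⊕ 67 = 92 ⊕ 67 = f5
byte 4: (1f ⊕ 81) ⊕ 20 = 9e ⊕ 20 = be
byte 5: (a3 ⊕ ee) ⊕ 2d = 4d ⊕ 2d = 60
byte 6: (97 ⊕ 16) ⊕ 63 = 81 ⊕ 63 = e2
byte 7: (bc ⊕ cf) ⊕ 20 = 73 ⊕ 20 = 53
byte 8: (df ⊕ 91) ⊕ 48 = 4e ⊕ 48 = 06
byte 9: (9d ⊕ 14) ⊕ 54 = 89 ⊕ 54 = dd
byte 10: (94 ⊕ 38) ⊕ 54 = ac ⊕ 54 = f8
byte 11: (d7 ⊕ 2c) ⊕ 50 = fb ⊕ 50 = ab
byte 12: (1d ⊕ 35) ⊕ 2f = 28 ⊕ 2f = 07

5d405cf5be60e25306ddf8ab07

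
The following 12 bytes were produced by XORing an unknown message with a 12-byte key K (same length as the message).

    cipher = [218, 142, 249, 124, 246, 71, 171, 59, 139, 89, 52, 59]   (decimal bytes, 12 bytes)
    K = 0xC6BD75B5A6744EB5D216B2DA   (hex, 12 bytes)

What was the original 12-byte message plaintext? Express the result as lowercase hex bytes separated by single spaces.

1c 33 8c c9 50 33 e5 8e 59 4f 86 e1

da ⊕ c6 = 1c
8e ⊕ bd = 33
f9 ⊕ 75 = 8c
7c ⊕ b5 = c9
f6 ⊕ a6 = 50
47 ⊕ 74 = 33
ab ⊕ 4e = e5
3b ⊕ b5 = 8e
8b ⊕ d2 = 59
59 ⊕ 16 = 4f
34 ⊕ b2 = 86
3b ⊕ da = e1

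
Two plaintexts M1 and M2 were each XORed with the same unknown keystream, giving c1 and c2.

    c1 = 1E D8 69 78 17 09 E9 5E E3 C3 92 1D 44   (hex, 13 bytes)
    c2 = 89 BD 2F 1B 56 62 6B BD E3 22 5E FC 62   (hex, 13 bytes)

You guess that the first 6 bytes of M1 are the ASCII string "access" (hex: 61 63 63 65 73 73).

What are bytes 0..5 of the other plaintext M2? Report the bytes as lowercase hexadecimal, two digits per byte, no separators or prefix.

First, c1 ⊕ c2 = (M1 ⊕ K) ⊕ (M2 ⊕ K) = M1 ⊕ M2, so the key drops out. Then M2 = (M1 ⊕ M2) ⊕ M1 over the first 6 bytes.
byte 0: (1e ⊕ 89) ⊕ 61 = 97 ⊕ 61 = f6
byte 1: (d8 ⊕ bd) ⊕ 63 = 65 ⊕ 63 = 06
byte 2: (69 ⊕ 2f) ⊕ 63 = 46 ⊕ 63 = 25
byte 3: (78 ⊕ 1b) ⊕ 65 = 63 ⊕ 65 = 06
byte 4: (17 ⊕ 56) ⊕ 73 = 41 ⊕ 73 = 32
byte 5: (09 ⊕ 62) ⊕ 73 = 6b ⊕ 73 = 18

f60625063218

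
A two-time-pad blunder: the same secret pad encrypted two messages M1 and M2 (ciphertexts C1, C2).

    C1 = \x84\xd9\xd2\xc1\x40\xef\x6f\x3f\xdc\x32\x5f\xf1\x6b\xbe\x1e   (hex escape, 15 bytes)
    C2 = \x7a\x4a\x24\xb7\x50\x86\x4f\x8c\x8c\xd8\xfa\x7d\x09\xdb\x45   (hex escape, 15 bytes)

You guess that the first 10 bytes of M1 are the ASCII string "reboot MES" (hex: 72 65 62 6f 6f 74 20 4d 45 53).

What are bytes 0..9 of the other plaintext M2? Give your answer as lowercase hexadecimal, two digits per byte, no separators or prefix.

First, C1 ⊕ C2 = (M1 ⊕ K) ⊕ (M2 ⊕ K) = M1 ⊕ M2, so the key drops out. Then M2 = (M1 ⊕ M2) ⊕ M1 over the first 10 bytes.
byte 0: (84 ⊕ 7a) ⊕ 72 = fe ⊕ 72 = 8c
byte 1: (d9 ⊕ 4a) ⊕ 65 = 93 ⊕ 65 = f6
byte 2: (d2 ⊕ 24) ⊕ 62 = f6 ⊕ 62 = 94
byte 3: (c1 ⊕ b7) ⊕ 6f = 76 ⊕ 6f = 19
byte 4: (40 ⊕ 50) ⊕ 6f = 10 ⊕ 6f = 7f
byte 5: (ef ⊕ 86) ⊕ 74 = 69 ⊕ 74 = 1d
byte 6: (6f ⊕ 4f) ⊕ 20 = 20 ⊕ 20 = 00
byte 7: (3f ⊕ 8c) ⊕ 4d = b3 ⊕ 4d = fe
byte 8: (dc ⊕ 8c) ⊕ 45 = 50 ⊕ 45 = 15
byte 9: (32 ⊕ d8) ⊕ 53 = ea ⊕ 53 = b9

8cf694197f1d00fe15b9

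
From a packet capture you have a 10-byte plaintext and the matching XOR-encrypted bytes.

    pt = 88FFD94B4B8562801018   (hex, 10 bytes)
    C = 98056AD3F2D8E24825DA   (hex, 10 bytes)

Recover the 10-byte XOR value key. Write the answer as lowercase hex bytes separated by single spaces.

Since C = pt ⊕ key, XORing both sides with pt gives key = pt ⊕ C.
10001000 ⊕ 10011000 = 00010000
11111111 ⊕ 00000101 = 11111010
11011001 ⊕ 01101010 = 10110011
01001011 ⊕ 11010011 = 10011000
01001011 ⊕ 11110010 = 10111001
10000101 ⊕ 11011000 = 01011101
01100010 ⊕ 11100010 = 10000000
10000000 ⊕ 01001000 = 11001000
00010000 ⊕ 00100101 = 00110101
00011000 ⊕ 11011010 = 11000010

10 fa b3 98 b9 5d 80 c8 35 c2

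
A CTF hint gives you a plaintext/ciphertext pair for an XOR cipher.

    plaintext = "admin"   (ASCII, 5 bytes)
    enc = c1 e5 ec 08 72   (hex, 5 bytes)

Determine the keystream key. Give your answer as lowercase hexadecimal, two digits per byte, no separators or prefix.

Since enc = plaintext ⊕ key, XORing both sides with plaintext gives key = plaintext ⊕ enc.
byte 0: 61 ⊕ c1 = a0
byte 1: 64 ⊕ e5 = 81
byte 2: 6d ⊕ ec = 81
byte 3: 69 ⊕ 08 = 61
byte 4: 6e ⊕ 72 = 1c

a08181611c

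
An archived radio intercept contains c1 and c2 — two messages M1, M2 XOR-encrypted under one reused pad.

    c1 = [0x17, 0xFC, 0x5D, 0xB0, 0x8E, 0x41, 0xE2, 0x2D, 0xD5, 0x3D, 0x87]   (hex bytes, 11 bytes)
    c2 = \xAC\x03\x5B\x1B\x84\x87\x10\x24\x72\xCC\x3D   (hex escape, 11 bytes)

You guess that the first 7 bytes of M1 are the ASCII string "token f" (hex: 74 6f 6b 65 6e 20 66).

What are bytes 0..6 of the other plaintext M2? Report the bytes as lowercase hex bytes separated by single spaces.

First, c1 ⊕ c2 = (M1 ⊕ K) ⊕ (M2 ⊕ K) = M1 ⊕ M2, so the key drops out. Then M2 = (M1 ⊕ M2) ⊕ M1 over the first 7 bytes.
byte 0: (17 ^ ac) ^ 74 = bb ^ 74 = cf
byte 1: (fc ^ 03) ^ 6f = ff ^ 6f = 90
byte 2: (5d ^ 5b) ^ 6b = 06 ^ 6b = 6d
byte 3: (b0 ^ 1b) ^ 65 = ab ^ 65 = ce
byte 4: (8e ^ 84) ^ 6e = 0a ^ 6e = 64
byte 5: (41 ^ 87) ^ 20 = c6 ^ 20 = e6
byte 6: (e2 ^ 10) ^ 66 = f2 ^ 66 = 94

cf 90 6d ce 64 e6 94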